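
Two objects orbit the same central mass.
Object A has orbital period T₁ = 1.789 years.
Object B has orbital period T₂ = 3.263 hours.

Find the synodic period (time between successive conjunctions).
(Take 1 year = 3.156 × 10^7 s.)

Convert to SI: T₁ = 1.789 years = 5.64608e+07 s; T₂ = 3.263 hours = 11746.8 s.
T_syn = |T₁ · T₂ / (T₁ − T₂)|.
T_syn = |5.64608e+07 · 11746.8 / (5.64608e+07 − 11746.8)| s ≈ 1.175e+04 s = 3.264 hours.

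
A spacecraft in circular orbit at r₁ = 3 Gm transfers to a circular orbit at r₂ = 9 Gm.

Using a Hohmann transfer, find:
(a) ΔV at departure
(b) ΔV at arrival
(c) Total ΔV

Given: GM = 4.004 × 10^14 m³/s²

Convert to SI: r₁ = 3 Gm = 3e+09 m; r₂ = 9 Gm = 9e+09 m.
Transfer semi-major axis: a_t = (r₁ + r₂)/2 = (3e+09 + 9e+09)/2 = 6e+09 m.
Circular speeds: v₁ = √(GM/r₁) = 365.331 m/s, v₂ = √(GM/r₂) = 210.924 m/s.
Transfer speeds (vis-viva v² = GM(2/r − 1/a_t)): v₁ᵗ = 447.437 m/s, v₂ᵗ = 149.146 m/s.
(a) ΔV₁ = |v₁ᵗ − v₁| ≈ 82.11 m/s = 82.11 m/s.
(b) ΔV₂ = |v₂ − v₂ᵗ| ≈ 61.78 m/s = 61.78 m/s.
(c) ΔV_total = ΔV₁ + ΔV₂ ≈ 143.9 m/s = 143.9 m/s.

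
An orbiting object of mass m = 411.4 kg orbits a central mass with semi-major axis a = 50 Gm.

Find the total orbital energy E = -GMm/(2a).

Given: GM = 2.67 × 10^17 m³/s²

Convert to SI: a = 50 Gm = 5e+10 m.
E = −GMm / (2a).
E = −2.67e+17 · 411.4 / (2 · 5e+10) J ≈ -1.098e+09 J = -1.098 GJ.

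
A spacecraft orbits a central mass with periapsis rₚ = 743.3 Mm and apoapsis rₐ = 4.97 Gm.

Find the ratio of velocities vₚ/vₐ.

Convert to SI: rₚ = 743.3 Mm = 7.433e+08 m; rₐ = 4.97 Gm = 4.97e+09 m.
Conservation of angular momentum gives rₚvₚ = rₐvₐ, so vₚ/vₐ = rₐ/rₚ.
vₚ/vₐ = 4.97e+09 / 7.433e+08 ≈ 6.686.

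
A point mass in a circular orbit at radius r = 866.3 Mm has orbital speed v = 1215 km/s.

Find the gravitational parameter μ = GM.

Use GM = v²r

Convert to SI: r = 866.3 Mm = 8.663e+08 m; v = 1215 km/s = 1.215e+06 m/s.
For a circular orbit v² = GM/r, so GM = v² · r.
GM = (1.215e+06)² · 8.663e+08 m³/s² ≈ 1.279e+21 m³/s² = 1.279 × 10^21 m³/s².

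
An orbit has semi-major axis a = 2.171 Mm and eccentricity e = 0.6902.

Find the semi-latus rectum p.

Convert to SI: a = 2.171 Mm = 2.171e+06 m.
p = a (1 − e²).
p = 2.171e+06 · (1 − (0.6902)²) = 2.171e+06 · 0.523624 ≈ 1.137e+06 m = 1.137 Mm.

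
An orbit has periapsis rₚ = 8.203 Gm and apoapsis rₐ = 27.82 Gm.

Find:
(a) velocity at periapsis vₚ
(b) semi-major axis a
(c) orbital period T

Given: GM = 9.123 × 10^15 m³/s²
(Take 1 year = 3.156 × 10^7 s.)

Convert to SI: rₚ = 8.203 Gm = 8.203e+09 m; rₐ = 27.82 Gm = 2.782e+10 m.
(a) With a = (rₚ + rₐ)/2 = 1.80115e+10 m, vₚ = √(GM (2/rₚ − 1/a)) = √(9.123e+15 · (2/8.203e+09 − 1/1.80115e+10)) m/s ≈ 1311 m/s
(b) a = (rₚ + rₐ)/2 = (8.203e+09 + 2.782e+10)/2 ≈ 1.801e+10 m
(c) With a = (rₚ + rₐ)/2 = 1.80115e+10 m, T = 2π √(a³/GM) = 2π √((1.80115e+10)³/9.123e+15) s ≈ 1.59e+08 s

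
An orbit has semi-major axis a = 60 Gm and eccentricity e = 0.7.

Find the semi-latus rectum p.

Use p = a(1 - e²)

Convert to SI: a = 60 Gm = 6e+10 m.
p = a (1 − e²).
p = 6e+10 · (1 − (0.7)²) = 6e+10 · 0.51 ≈ 3.06e+10 m = 30.6 Gm.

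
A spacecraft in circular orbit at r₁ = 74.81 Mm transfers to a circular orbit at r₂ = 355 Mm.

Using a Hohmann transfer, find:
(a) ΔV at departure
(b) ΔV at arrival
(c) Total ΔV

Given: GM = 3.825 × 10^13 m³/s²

Convert to SI: r₁ = 74.81 Mm = 7.481e+07 m; r₂ = 355 Mm = 3.55e+08 m.
Transfer semi-major axis: a_t = (r₁ + r₂)/2 = (7.481e+07 + 3.55e+08)/2 = 2.14905e+08 m.
Circular speeds: v₁ = √(GM/r₁) = 715.049 m/s, v₂ = √(GM/r₂) = 328.248 m/s.
Transfer speeds (vis-viva v² = GM(2/r − 1/a_t)): v₁ᵗ = 919.024 m/s, v₂ᵗ = 193.668 m/s.
(a) ΔV₁ = |v₁ᵗ − v₁| ≈ 204 m/s = 204 m/s.
(b) ΔV₂ = |v₂ − v₂ᵗ| ≈ 134.6 m/s = 134.6 m/s.
(c) ΔV_total = ΔV₁ + ΔV₂ ≈ 338.6 m/s = 338.6 m/s.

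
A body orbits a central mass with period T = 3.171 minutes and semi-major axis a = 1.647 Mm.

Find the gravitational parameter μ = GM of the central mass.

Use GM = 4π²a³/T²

Convert to SI: T = 3.171 minutes = 190.26 s; a = 1.647 Mm = 1.647e+06 m.
GM = 4π² · a³ / T².
GM = 4π² · (1.647e+06)³ / (190.26)² m³/s² ≈ 4.872e+15 m³/s² = 4.872 × 10^15 m³/s².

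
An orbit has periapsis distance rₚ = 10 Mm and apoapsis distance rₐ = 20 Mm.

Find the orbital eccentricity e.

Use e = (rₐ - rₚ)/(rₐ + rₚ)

Convert to SI: rₚ = 10 Mm = 1e+07 m; rₐ = 20 Mm = 2e+07 m.
e = (rₐ − rₚ) / (rₐ + rₚ).
e = (2e+07 − 1e+07) / (2e+07 + 1e+07) = 1e+07 / 3e+07 ≈ 0.3333.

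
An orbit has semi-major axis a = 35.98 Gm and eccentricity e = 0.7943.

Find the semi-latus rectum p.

Convert to SI: a = 35.98 Gm = 3.598e+10 m.
p = a (1 − e²).
p = 3.598e+10 · (1 − (0.7943)²) = 3.598e+10 · 0.369088 ≈ 1.328e+10 m = 13.28 Gm.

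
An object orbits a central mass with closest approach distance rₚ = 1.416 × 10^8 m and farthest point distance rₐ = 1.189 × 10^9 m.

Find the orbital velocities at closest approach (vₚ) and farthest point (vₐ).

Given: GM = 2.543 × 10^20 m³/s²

Use the vis-viva equation v² = GM(2/r − 1/a) with a = (rₚ + rₐ)/2 = (1.416e+08 + 1.189e+09)/2 = 6.653e+08 m.
vₚ = √(GM · (2/rₚ − 1/a)) = √(2.543e+20 · (2/1.416e+08 − 1/6.653e+08)) m/s ≈ 1.792e+06 m/s = 1792 km/s.
vₐ = √(GM · (2/rₐ − 1/a)) = √(2.543e+20 · (2/1.189e+09 − 1/6.653e+08)) m/s ≈ 2.134e+05 m/s = 213.4 km/s.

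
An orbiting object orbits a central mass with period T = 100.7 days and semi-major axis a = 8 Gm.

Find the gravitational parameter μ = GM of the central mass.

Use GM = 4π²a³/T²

Convert to SI: T = 100.7 days = 8.70048e+06 s; a = 8 Gm = 8e+09 m.
GM = 4π² · a³ / T².
GM = 4π² · (8e+09)³ / (8.70048e+06)² m³/s² ≈ 2.67e+17 m³/s² = 2.67 × 10^17 m³/s².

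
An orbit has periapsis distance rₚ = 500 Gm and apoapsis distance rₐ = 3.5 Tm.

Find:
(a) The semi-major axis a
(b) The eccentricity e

Convert to SI: rₚ = 500 Gm = 5e+11 m; rₐ = 3.5 Tm = 3.5e+12 m.
(a) a = (rₚ + rₐ) / 2 = (5e+11 + 3.5e+12) / 2 ≈ 2e+12 m = 2 Tm.
(b) e = (rₐ − rₚ) / (rₐ + rₚ) = (3.5e+12 − 5e+11) / (3.5e+12 + 5e+11) ≈ 0.75.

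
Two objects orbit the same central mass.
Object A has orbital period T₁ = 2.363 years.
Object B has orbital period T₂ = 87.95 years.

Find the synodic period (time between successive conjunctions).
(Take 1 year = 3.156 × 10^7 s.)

Convert to SI: T₁ = 2.363 years = 7.45763e+07 s; T₂ = 87.95 years = 2.7757e+09 s.
T_syn = |T₁ · T₂ / (T₁ − T₂)|.
T_syn = |7.45763e+07 · 2.7757e+09 / (7.45763e+07 − 2.7757e+09)| s ≈ 7.664e+07 s = 2.428 years.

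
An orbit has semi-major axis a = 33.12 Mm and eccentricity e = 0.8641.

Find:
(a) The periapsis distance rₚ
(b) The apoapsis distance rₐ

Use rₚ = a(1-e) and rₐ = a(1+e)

Convert to SI: a = 33.12 Mm = 3.312e+07 m.
(a) rₚ = a(1 − e) = 3.312e+07 · (1 − 0.8641) = 3.312e+07 · 0.1359 ≈ 4.501e+06 m = 4.501 Mm.
(b) rₐ = a(1 + e) = 3.312e+07 · (1 + 0.8641) = 3.312e+07 · 1.8641 ≈ 6.174e+07 m = 61.74 Mm.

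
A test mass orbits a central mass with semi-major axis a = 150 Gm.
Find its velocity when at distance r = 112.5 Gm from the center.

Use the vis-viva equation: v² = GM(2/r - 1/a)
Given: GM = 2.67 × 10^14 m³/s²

Convert to SI: a = 150 Gm = 1.5e+11 m; r = 112.5 Gm = 1.125e+11 m.
Vis-viva: v = √(GM · (2/r − 1/a)).
2/r − 1/a = 2/1.125e+11 − 1/1.5e+11 = 1.11111e-11 m⁻¹.
v = √(2.67e+14 · 1.11111e-11) m/s ≈ 54.47 m/s = 54.47 m/s.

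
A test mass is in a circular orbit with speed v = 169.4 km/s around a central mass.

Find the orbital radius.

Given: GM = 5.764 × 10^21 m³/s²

Convert to SI: v = 169.4 km/s = 169400 m/s.
For a circular orbit, v² = GM / r, so r = GM / v².
r = 5.764e+21 / (169400)² m ≈ 2.009e+11 m = 200.9 Gm.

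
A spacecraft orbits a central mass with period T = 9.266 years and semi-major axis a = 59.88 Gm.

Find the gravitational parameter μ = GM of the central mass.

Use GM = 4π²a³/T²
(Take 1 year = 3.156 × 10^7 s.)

Convert to SI: T = 9.266 years = 2.92435e+08 s; a = 59.88 Gm = 5.988e+10 m.
GM = 4π² · a³ / T².
GM = 4π² · (5.988e+10)³ / (2.92435e+08)² m³/s² ≈ 9.912e+16 m³/s² = 9.912 × 10^16 m³/s².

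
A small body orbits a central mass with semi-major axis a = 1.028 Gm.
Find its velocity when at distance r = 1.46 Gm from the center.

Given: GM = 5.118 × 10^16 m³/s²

Convert to SI: a = 1.028 Gm = 1.028e+09 m; r = 1.46 Gm = 1.46e+09 m.
Vis-viva: v = √(GM · (2/r − 1/a)).
2/r − 1/a = 2/1.46e+09 − 1/1.028e+09 = 3.971e-10 m⁻¹.
v = √(5.118e+16 · 3.971e-10) m/s ≈ 4508 m/s = 4.508 km/s.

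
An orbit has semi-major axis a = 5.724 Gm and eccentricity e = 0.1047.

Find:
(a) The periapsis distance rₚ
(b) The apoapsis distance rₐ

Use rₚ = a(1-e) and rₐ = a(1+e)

Convert to SI: a = 5.724 Gm = 5.724e+09 m.
(a) rₚ = a(1 − e) = 5.724e+09 · (1 − 0.1047) = 5.724e+09 · 0.8953 ≈ 5.125e+09 m = 5.125 Gm.
(b) rₐ = a(1 + e) = 5.724e+09 · (1 + 0.1047) = 5.724e+09 · 1.1047 ≈ 6.323e+09 m = 6.323 Gm.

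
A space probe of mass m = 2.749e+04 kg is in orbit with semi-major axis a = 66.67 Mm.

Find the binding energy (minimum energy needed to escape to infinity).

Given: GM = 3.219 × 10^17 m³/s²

Convert to SI: a = 66.67 Mm = 6.667e+07 m.
Total orbital energy is E = −GMm/(2a); binding energy is E_bind = −E = GMm/(2a).
E_bind = 3.219e+17 · 2.749e+04 / (2 · 6.667e+07) J ≈ 6.636e+13 J = 66.36 TJ.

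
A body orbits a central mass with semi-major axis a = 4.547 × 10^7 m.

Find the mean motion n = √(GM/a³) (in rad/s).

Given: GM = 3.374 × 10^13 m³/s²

n = √(GM / a³).
n = √(3.374e+13 / (4.547e+07)³) rad/s ≈ 1.894e-05 rad/s.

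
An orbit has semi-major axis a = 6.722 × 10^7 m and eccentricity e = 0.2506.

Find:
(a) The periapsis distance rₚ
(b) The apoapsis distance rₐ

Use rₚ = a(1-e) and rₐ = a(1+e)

(a) rₚ = a(1 − e) = 6.722e+07 · (1 − 0.2506) = 6.722e+07 · 0.7494 ≈ 5.037e+07 m = 5.037 × 10^7 m.
(b) rₐ = a(1 + e) = 6.722e+07 · (1 + 0.2506) = 6.722e+07 · 1.2506 ≈ 8.407e+07 m = 8.407 × 10^7 m.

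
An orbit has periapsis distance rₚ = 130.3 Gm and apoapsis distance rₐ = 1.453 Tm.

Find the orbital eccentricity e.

Convert to SI: rₚ = 130.3 Gm = 1.303e+11 m; rₐ = 1.453 Tm = 1.453e+12 m.
e = (rₐ − rₚ) / (rₐ + rₚ).
e = (1.453e+12 − 1.303e+11) / (1.453e+12 + 1.303e+11) = 1.3227e+12 / 1.5833e+12 ≈ 0.8354.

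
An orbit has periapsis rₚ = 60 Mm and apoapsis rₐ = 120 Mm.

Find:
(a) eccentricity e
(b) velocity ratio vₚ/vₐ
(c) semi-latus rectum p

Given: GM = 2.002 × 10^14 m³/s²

Convert to SI: rₚ = 60 Mm = 6e+07 m; rₐ = 120 Mm = 1.2e+08 m.
(a) e = (rₐ − rₚ)/(rₐ + rₚ) = (1.2e+08 − 6e+07)/(1.2e+08 + 6e+07) ≈ 0.3333
(b) Conservation of angular momentum (rₚvₚ = rₐvₐ) gives vₚ/vₐ = rₐ/rₚ = 1.2e+08/6e+07 ≈ 2
(c) From a = (rₚ + rₐ)/2 = 9e+07 m and e = (rₐ − rₚ)/(rₐ + rₚ) = 0.333333, p = a(1 − e²) = 9e+07 · (1 − (0.333333)²) ≈ 8e+07 m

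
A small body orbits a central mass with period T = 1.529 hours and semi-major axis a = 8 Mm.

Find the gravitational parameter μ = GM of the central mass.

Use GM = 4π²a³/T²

Convert to SI: T = 1.529 hours = 5504.4 s; a = 8 Mm = 8e+06 m.
GM = 4π² · a³ / T².
GM = 4π² · (8e+06)³ / (5504.4)² m³/s² ≈ 6.671e+14 m³/s² = 6.671 × 10^14 m³/s².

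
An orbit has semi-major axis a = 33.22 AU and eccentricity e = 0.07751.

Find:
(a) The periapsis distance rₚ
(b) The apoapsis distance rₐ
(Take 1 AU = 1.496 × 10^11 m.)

Convert to SI: a = 33.22 AU = 4.96971e+12 m.
(a) rₚ = a(1 − e) = 4.96971e+12 · (1 − 0.07751) = 4.96971e+12 · 0.92249 ≈ 4.585e+12 m = 30.65 AU.
(b) rₐ = a(1 + e) = 4.96971e+12 · (1 + 0.07751) = 4.96971e+12 · 1.07751 ≈ 5.355e+12 m = 35.79 AU.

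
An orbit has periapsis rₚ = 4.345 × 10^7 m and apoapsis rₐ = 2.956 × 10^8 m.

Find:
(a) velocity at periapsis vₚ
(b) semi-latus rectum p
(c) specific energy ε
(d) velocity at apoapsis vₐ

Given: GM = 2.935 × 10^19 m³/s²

(a) With a = (rₚ + rₐ)/2 = 1.69525e+08 m, vₚ = √(GM (2/rₚ − 1/a)) = √(2.935e+19 · (2/4.345e+07 − 1/1.69525e+08)) m/s ≈ 1.085e+06 m/s
(b) From a = (rₚ + rₐ)/2 = 1.69525e+08 m and e = (rₐ − rₚ)/(rₐ + rₚ) = 0.743696, p = a(1 − e²) = 1.69525e+08 · (1 − (0.743696)²) ≈ 7.576e+07 m
(c) With a = (rₚ + rₐ)/2 = 1.69525e+08 m, ε = −GM/(2a) = −2.935e+19/(2 · 1.69525e+08) J/kg ≈ -8.657e+10 J/kg
(d) With a = (rₚ + rₐ)/2 = 1.69525e+08 m, vₐ = √(GM (2/rₐ − 1/a)) = √(2.935e+19 · (2/2.956e+08 − 1/1.69525e+08)) m/s ≈ 1.595e+05 m/s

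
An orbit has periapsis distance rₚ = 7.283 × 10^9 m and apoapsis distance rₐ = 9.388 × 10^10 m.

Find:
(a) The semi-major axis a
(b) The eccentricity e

(a) a = (rₚ + rₐ) / 2 = (7.283e+09 + 9.388e+10) / 2 ≈ 5.058e+10 m = 5.058 × 10^10 m.
(b) e = (rₐ − rₚ) / (rₐ + rₚ) = (9.388e+10 − 7.283e+09) / (9.388e+10 + 7.283e+09) ≈ 0.856.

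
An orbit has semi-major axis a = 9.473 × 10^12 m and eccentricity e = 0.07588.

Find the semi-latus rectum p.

p = a (1 − e²).
p = 9.473e+12 · (1 − (0.07588)²) = 9.473e+12 · 0.994242 ≈ 9.418e+12 m = 9.418 × 10^12 m.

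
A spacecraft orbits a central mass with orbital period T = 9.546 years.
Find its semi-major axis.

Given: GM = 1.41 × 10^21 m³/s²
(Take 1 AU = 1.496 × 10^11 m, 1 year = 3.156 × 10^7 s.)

Convert to SI: T = 9.546 years = 3.01272e+08 s.
Invert Kepler's third law: a = (GM · T² / (4π²))^(1/3).
Substituting T = 3.01272e+08 s and GM = 1.41e+21 m³/s²:
a = (1.41e+21 · (3.01272e+08)² / (4π²))^(1/3) m
a ≈ 1.48e+12 m = 9.893 AU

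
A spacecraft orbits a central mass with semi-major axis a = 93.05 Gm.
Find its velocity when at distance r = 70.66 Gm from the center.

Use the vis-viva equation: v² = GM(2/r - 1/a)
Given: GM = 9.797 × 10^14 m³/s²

Convert to SI: a = 93.05 Gm = 9.305e+10 m; r = 70.66 Gm = 7.066e+10 m.
Vis-viva: v = √(GM · (2/r − 1/a)).
2/r − 1/a = 2/7.066e+10 − 1/9.305e+10 = 1.75576e-11 m⁻¹.
v = √(9.797e+14 · 1.75576e-11) m/s ≈ 131.2 m/s = 131.2 m/s.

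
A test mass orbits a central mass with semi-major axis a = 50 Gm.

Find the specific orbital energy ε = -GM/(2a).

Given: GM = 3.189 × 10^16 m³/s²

Convert to SI: a = 50 Gm = 5e+10 m.
ε = −GM / (2a).
ε = −3.189e+16 / (2 · 5e+10) J/kg ≈ -3.189e+05 J/kg = -318.9 kJ/kg.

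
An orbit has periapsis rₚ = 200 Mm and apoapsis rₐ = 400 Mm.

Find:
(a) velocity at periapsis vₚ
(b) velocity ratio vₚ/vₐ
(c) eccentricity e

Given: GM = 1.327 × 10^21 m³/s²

Convert to SI: rₚ = 200 Mm = 2e+08 m; rₐ = 400 Mm = 4e+08 m.
(a) With a = (rₚ + rₐ)/2 = 3e+08 m, vₚ = √(GM (2/rₚ − 1/a)) = √(1.327e+21 · (2/2e+08 − 1/3e+08)) m/s ≈ 2.974e+06 m/s
(b) Conservation of angular momentum (rₚvₚ = rₐvₐ) gives vₚ/vₐ = rₐ/rₚ = 4e+08/2e+08 ≈ 2
(c) e = (rₐ − rₚ)/(rₐ + rₚ) = (4e+08 − 2e+08)/(4e+08 + 2e+08) ≈ 0.3333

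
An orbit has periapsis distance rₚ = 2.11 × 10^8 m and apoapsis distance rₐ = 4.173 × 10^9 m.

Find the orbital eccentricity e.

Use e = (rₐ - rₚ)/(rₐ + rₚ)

e = (rₐ − rₚ) / (rₐ + rₚ).
e = (4.173e+09 − 2.11e+08) / (4.173e+09 + 2.11e+08) = 3.962e+09 / 4.384e+09 ≈ 0.9037.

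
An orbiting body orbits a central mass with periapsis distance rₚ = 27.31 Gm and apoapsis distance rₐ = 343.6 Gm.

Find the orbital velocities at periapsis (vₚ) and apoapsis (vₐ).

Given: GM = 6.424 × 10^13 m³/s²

Convert to SI: rₚ = 27.31 Gm = 2.731e+10 m; rₐ = 343.6 Gm = 3.436e+11 m.
Use the vis-viva equation v² = GM(2/r − 1/a) with a = (rₚ + rₐ)/2 = (2.731e+10 + 3.436e+11)/2 = 1.85455e+11 m.
vₚ = √(GM · (2/rₚ − 1/a)) = √(6.424e+13 · (2/2.731e+10 − 1/1.85455e+11)) m/s ≈ 66.02 m/s = 66.02 m/s.
vₐ = √(GM · (2/rₐ − 1/a)) = √(6.424e+13 · (2/3.436e+11 − 1/1.85455e+11)) m/s ≈ 5.247 m/s = 5.247 m/s.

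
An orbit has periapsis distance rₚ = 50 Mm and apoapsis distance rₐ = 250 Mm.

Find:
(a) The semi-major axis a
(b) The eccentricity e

Convert to SI: rₚ = 50 Mm = 5e+07 m; rₐ = 250 Mm = 2.5e+08 m.
(a) a = (rₚ + rₐ) / 2 = (5e+07 + 2.5e+08) / 2 ≈ 1.5e+08 m = 150 Mm.
(b) e = (rₐ − rₚ) / (rₐ + rₚ) = (2.5e+08 − 5e+07) / (2.5e+08 + 5e+07) ≈ 0.6667.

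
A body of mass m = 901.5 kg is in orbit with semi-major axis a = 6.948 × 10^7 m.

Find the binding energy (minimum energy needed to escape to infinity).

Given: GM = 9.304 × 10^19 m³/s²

Total orbital energy is E = −GMm/(2a); binding energy is E_bind = −E = GMm/(2a).
E_bind = 9.304e+19 · 901.5 / (2 · 6.948e+07) J ≈ 6.036e+14 J = 603.6 TJ.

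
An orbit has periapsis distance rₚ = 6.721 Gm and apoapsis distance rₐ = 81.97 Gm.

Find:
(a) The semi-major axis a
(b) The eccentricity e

Convert to SI: rₚ = 6.721 Gm = 6.721e+09 m; rₐ = 81.97 Gm = 8.197e+10 m.
(a) a = (rₚ + rₐ) / 2 = (6.721e+09 + 8.197e+10) / 2 ≈ 4.435e+10 m = 44.35 Gm.
(b) e = (rₐ − rₚ) / (rₐ + rₚ) = (8.197e+10 − 6.721e+09) / (8.197e+10 + 6.721e+09) ≈ 0.8484.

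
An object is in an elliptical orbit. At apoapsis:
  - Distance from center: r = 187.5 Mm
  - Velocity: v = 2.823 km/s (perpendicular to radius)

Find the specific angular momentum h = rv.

Convert to SI: r = 187.5 Mm = 1.875e+08 m; v = 2.823 km/s = 2823 m/s.
With v perpendicular to r, h = r · v.
h = 1.875e+08 · 2823 m²/s ≈ 5.293e+11 m²/s.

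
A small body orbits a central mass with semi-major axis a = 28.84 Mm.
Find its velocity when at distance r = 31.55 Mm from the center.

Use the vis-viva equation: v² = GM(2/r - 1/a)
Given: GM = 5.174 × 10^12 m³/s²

Convert to SI: a = 28.84 Mm = 2.884e+07 m; r = 31.55 Mm = 3.155e+07 m.
Vis-viva: v = √(GM · (2/r − 1/a)).
2/r − 1/a = 2/3.155e+07 − 1/2.884e+07 = 2.87174e-08 m⁻¹.
v = √(5.174e+12 · 2.87174e-08) m/s ≈ 385.5 m/s = 385.5 m/s.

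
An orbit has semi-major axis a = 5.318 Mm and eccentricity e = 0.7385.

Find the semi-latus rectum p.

Convert to SI: a = 5.318 Mm = 5.318e+06 m.
p = a (1 − e²).
p = 5.318e+06 · (1 − (0.7385)²) = 5.318e+06 · 0.454618 ≈ 2.418e+06 m = 2.418 Mm.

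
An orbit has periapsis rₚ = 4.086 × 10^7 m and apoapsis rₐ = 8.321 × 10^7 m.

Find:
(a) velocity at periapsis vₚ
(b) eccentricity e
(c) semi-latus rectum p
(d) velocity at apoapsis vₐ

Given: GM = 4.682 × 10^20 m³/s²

(a) With a = (rₚ + rₐ)/2 = 6.2035e+07 m, vₚ = √(GM (2/rₚ − 1/a)) = √(4.682e+20 · (2/4.086e+07 − 1/6.2035e+07)) m/s ≈ 3.92e+06 m/s
(b) e = (rₐ − rₚ)/(rₐ + rₚ) = (8.321e+07 − 4.086e+07)/(8.321e+07 + 4.086e+07) ≈ 0.3413
(c) From a = (rₚ + rₐ)/2 = 6.2035e+07 m and e = (rₐ − rₚ)/(rₐ + rₚ) = 0.34134, p = a(1 − e²) = 6.2035e+07 · (1 − (0.34134)²) ≈ 5.481e+07 m
(d) With a = (rₚ + rₐ)/2 = 6.2035e+07 m, vₐ = √(GM (2/rₐ − 1/a)) = √(4.682e+20 · (2/8.321e+07 − 1/6.2035e+07)) m/s ≈ 1.925e+06 m/s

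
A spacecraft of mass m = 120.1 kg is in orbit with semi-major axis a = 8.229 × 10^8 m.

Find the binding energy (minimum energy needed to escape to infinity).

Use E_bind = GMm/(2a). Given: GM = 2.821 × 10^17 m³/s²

Total orbital energy is E = −GMm/(2a); binding energy is E_bind = −E = GMm/(2a).
E_bind = 2.821e+17 · 120.1 / (2 · 8.229e+08) J ≈ 2.059e+10 J = 20.59 GJ.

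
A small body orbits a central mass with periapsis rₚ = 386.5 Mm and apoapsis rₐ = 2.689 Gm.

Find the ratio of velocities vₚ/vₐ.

Convert to SI: rₚ = 386.5 Mm = 3.865e+08 m; rₐ = 2.689 Gm = 2.689e+09 m.
Conservation of angular momentum gives rₚvₚ = rₐvₐ, so vₚ/vₐ = rₐ/rₚ.
vₚ/vₐ = 2.689e+09 / 3.865e+08 ≈ 6.957.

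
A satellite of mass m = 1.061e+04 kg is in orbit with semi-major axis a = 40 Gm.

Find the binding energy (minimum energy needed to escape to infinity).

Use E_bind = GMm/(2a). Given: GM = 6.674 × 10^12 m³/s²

Convert to SI: a = 40 Gm = 4e+10 m.
Total orbital energy is E = −GMm/(2a); binding energy is E_bind = −E = GMm/(2a).
E_bind = 6.674e+12 · 1.061e+04 / (2 · 4e+10) J ≈ 8.851e+05 J = 885.1 kJ.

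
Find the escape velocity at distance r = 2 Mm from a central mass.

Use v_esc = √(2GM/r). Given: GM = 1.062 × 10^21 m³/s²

Convert to SI: r = 2 Mm = 2e+06 m.
Escape velocity comes from setting total energy to zero: ½v² − GM/r = 0 ⇒ v_esc = √(2GM / r).
v_esc = √(2 · 1.062e+21 / 2e+06) m/s ≈ 3.259e+07 m/s = 3.259e+04 km/s.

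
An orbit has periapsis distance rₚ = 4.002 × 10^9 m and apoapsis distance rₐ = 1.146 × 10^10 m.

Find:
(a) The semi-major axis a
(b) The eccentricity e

(a) a = (rₚ + rₐ) / 2 = (4.002e+09 + 1.146e+10) / 2 ≈ 7.731e+09 m = 7.731 × 10^9 m.
(b) e = (rₐ − rₚ) / (rₐ + rₚ) = (1.146e+10 − 4.002e+09) / (1.146e+10 + 4.002e+09) ≈ 0.4823.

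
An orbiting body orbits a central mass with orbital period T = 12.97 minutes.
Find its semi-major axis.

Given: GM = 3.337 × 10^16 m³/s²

Convert to SI: T = 12.97 minutes = 778.2 s.
Invert Kepler's third law: a = (GM · T² / (4π²))^(1/3).
Substituting T = 778.2 s and GM = 3.337e+16 m³/s²:
a = (3.337e+16 · (778.2)² / (4π²))^(1/3) m
a ≈ 7.999e+06 m = 7.999 Mm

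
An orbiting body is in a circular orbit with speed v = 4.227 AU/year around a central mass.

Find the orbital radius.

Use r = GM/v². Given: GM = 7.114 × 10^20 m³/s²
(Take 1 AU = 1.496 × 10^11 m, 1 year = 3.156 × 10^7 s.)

Convert to SI: v = 4.227 AU/year = 20036.7 m/s.
For a circular orbit, v² = GM / r, so r = GM / v².
r = 7.114e+20 / (20036.7)² m ≈ 1.772e+12 m = 11.84 AU.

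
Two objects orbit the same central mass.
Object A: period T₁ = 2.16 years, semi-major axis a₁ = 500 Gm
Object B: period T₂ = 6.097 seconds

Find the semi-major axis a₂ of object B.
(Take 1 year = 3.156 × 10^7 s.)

Convert to SI: T₁ = 2.16 years = 6.81696e+07 s; a₁ = 500 Gm = 5e+11 m.
Kepler's third law: (T₁/T₂)² = (a₁/a₂)³ ⇒ a₂ = a₁ · (T₂/T₁)^(2/3).
T₂/T₁ = 6.097 / 6.81696e+07 = 8.94387e-08.
a₂ = 5e+11 · (8.94387e-08)^(2/3) m ≈ 1e+07 m = 10 Mm.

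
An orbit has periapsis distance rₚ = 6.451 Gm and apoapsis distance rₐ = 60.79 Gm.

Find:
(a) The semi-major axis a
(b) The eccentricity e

Convert to SI: rₚ = 6.451 Gm = 6.451e+09 m; rₐ = 60.79 Gm = 6.079e+10 m.
(a) a = (rₚ + rₐ) / 2 = (6.451e+09 + 6.079e+10) / 2 ≈ 3.362e+10 m = 33.62 Gm.
(b) e = (rₐ − rₚ) / (rₐ + rₚ) = (6.079e+10 − 6.451e+09) / (6.079e+10 + 6.451e+09) ≈ 0.8081.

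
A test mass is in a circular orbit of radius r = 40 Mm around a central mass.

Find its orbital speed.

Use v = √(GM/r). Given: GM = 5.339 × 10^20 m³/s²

Convert to SI: r = 40 Mm = 4e+07 m.
For a circular orbit, gravity supplies the centripetal force, so v = √(GM / r).
v = √(5.339e+20 / 4e+07) m/s ≈ 3.653e+06 m/s = 3653 km/s.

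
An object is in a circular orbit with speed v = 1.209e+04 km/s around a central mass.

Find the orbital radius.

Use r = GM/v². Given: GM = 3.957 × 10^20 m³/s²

Convert to SI: v = 1.209e+04 km/s = 1.209e+07 m/s.
For a circular orbit, v² = GM / r, so r = GM / v².
r = 3.957e+20 / (1.209e+07)² m ≈ 2.707e+06 m = 2.707 Mm.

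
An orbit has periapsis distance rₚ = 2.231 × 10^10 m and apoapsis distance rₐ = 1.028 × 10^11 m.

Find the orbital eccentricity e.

e = (rₐ − rₚ) / (rₐ + rₚ).
e = (1.028e+11 − 2.231e+10) / (1.028e+11 + 2.231e+10) = 8.049e+10 / 1.2511e+11 ≈ 0.6434.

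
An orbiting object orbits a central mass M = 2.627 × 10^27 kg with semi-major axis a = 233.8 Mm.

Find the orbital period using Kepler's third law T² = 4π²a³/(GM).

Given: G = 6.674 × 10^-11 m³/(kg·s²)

Convert to SI: a = 233.8 Mm = 2.338e+08 m.
GM = G · M = 6.674e-11 · 2.627e+27 = 1.75326e+17 m³/s².
Kepler's third law: T = 2π √(a³ / GM).
Substituting a = 2.338e+08 m and GM = 1.75326e+17 m³/s²:
T = 2π √((2.338e+08)³ / 1.75326e+17) s
T ≈ 5.364e+04 s = 14.9 hours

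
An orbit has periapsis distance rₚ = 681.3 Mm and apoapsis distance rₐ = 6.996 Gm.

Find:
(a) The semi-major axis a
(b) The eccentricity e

Convert to SI: rₚ = 681.3 Mm = 6.813e+08 m; rₐ = 6.996 Gm = 6.996e+09 m.
(a) a = (rₚ + rₐ) / 2 = (6.813e+08 + 6.996e+09) / 2 ≈ 3.839e+09 m = 3.839 Gm.
(b) e = (rₐ − rₚ) / (rₐ + rₚ) = (6.996e+09 − 6.813e+08) / (6.996e+09 + 6.813e+08) ≈ 0.8225.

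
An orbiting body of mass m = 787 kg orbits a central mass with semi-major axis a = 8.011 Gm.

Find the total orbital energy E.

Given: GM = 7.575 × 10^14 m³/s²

Convert to SI: a = 8.011 Gm = 8.011e+09 m.
E = −GMm / (2a).
E = −7.575e+14 · 787 / (2 · 8.011e+09) J ≈ -3.721e+07 J = -37.21 MJ.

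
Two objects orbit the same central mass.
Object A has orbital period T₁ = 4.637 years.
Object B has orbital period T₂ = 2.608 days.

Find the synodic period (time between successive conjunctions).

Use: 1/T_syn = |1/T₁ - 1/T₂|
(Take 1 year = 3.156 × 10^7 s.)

Convert to SI: T₁ = 4.637 years = 1.46344e+08 s; T₂ = 2.608 days = 225331 s.
T_syn = |T₁ · T₂ / (T₁ − T₂)|.
T_syn = |1.46344e+08 · 225331 / (1.46344e+08 − 225331)| s ≈ 2.257e+05 s = 2.612 days.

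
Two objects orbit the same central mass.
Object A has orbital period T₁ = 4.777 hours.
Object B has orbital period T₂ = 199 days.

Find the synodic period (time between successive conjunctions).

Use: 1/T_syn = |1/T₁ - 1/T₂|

Convert to SI: T₁ = 4.777 hours = 17197.2 s; T₂ = 199 days = 1.71936e+07 s.
T_syn = |T₁ · T₂ / (T₁ − T₂)|.
T_syn = |17197.2 · 1.71936e+07 / (17197.2 − 1.71936e+07)| s ≈ 1.721e+04 s = 4.782 hours.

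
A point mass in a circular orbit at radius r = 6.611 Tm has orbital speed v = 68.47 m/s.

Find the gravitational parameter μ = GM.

Convert to SI: r = 6.611 Tm = 6.611e+12 m.
For a circular orbit v² = GM/r, so GM = v² · r.
GM = (68.47)² · 6.611e+12 m³/s² ≈ 3.099e+16 m³/s² = 3.099 × 10^16 m³/s².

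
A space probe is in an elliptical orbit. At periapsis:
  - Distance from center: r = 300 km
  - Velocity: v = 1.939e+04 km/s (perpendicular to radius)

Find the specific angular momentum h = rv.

Convert to SI: r = 300 km = 300000 m; v = 1.939e+04 km/s = 1.939e+07 m/s.
With v perpendicular to r, h = r · v.
h = 300000 · 1.939e+07 m²/s ≈ 5.817e+12 m²/s.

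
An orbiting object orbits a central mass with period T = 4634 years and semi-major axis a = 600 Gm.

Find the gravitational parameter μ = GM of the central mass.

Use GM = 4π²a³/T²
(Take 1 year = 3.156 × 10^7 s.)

Convert to SI: T = 4634 years = 1.46249e+11 s; a = 600 Gm = 6e+11 m.
GM = 4π² · a³ / T².
GM = 4π² · (6e+11)³ / (1.46249e+11)² m³/s² ≈ 3.987e+14 m³/s² = 3.987 × 10^14 m³/s².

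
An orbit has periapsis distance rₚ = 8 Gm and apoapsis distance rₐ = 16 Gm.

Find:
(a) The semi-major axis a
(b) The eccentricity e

Convert to SI: rₚ = 8 Gm = 8e+09 m; rₐ = 16 Gm = 1.6e+10 m.
(a) a = (rₚ + rₐ) / 2 = (8e+09 + 1.6e+10) / 2 ≈ 1.2e+10 m = 12 Gm.
(b) e = (rₐ − rₚ) / (rₐ + rₚ) = (1.6e+10 − 8e+09) / (1.6e+10 + 8e+09) ≈ 0.3333.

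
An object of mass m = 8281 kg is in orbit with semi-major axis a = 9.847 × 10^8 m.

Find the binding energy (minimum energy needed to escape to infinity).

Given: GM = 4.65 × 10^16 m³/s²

Total orbital energy is E = −GMm/(2a); binding energy is E_bind = −E = GMm/(2a).
E_bind = 4.65e+16 · 8281 / (2 · 9.847e+08) J ≈ 1.955e+11 J = 195.5 GJ.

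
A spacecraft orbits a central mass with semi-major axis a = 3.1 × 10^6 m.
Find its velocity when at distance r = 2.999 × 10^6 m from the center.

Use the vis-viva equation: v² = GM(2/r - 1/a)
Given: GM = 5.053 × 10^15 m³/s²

Vis-viva: v = √(GM · (2/r − 1/a)).
2/r − 1/a = 2/2.999e+06 − 1/3.1e+06 = 3.44308e-07 m⁻¹.
v = √(5.053e+15 · 3.44308e-07) m/s ≈ 4.171e+04 m/s = 41.71 km/s.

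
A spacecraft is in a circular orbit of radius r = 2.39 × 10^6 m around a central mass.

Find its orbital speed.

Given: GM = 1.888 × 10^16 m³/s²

For a circular orbit, gravity supplies the centripetal force, so v = √(GM / r).
v = √(1.888e+16 / 2.39e+06) m/s ≈ 8.888e+04 m/s = 88.88 km/s.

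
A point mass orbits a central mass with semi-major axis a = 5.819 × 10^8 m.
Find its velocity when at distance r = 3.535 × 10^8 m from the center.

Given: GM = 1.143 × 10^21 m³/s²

Vis-viva: v = √(GM · (2/r − 1/a)).
2/r − 1/a = 2/3.535e+08 − 1/5.819e+08 = 3.9392e-09 m⁻¹.
v = √(1.143e+21 · 3.9392e-09) m/s ≈ 2.122e+06 m/s = 2122 km/s.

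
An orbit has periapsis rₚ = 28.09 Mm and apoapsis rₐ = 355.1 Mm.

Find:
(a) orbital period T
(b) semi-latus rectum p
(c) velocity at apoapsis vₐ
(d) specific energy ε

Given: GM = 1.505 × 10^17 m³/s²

Convert to SI: rₚ = 28.09 Mm = 2.809e+07 m; rₐ = 355.1 Mm = 3.551e+08 m.
(a) With a = (rₚ + rₐ)/2 = 1.91595e+08 m, T = 2π √(a³/GM) = 2π √((1.91595e+08)³/1.505e+17) s ≈ 4.295e+04 s
(b) From a = (rₚ + rₐ)/2 = 1.91595e+08 m and e = (rₐ − rₚ)/(rₐ + rₚ) = 0.853389, p = a(1 − e²) = 1.91595e+08 · (1 − (0.853389)²) ≈ 5.206e+07 m
(c) With a = (rₚ + rₐ)/2 = 1.91595e+08 m, vₐ = √(GM (2/rₐ − 1/a)) = √(1.505e+17 · (2/3.551e+08 − 1/1.91595e+08)) m/s ≈ 7883 m/s
(d) With a = (rₚ + rₐ)/2 = 1.91595e+08 m, ε = −GM/(2a) = −1.505e+17/(2 · 1.91595e+08) J/kg ≈ -3.928e+08 J/kg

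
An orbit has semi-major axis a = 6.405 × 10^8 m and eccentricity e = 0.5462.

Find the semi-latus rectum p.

p = a (1 − e²).
p = 6.405e+08 · (1 − (0.5462)²) = 6.405e+08 · 0.701666 ≈ 4.494e+08 m = 4.494 × 10^8 m.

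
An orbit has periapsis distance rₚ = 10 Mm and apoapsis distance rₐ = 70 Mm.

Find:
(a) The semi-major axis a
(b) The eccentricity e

Convert to SI: rₚ = 10 Mm = 1e+07 m; rₐ = 70 Mm = 7e+07 m.
(a) a = (rₚ + rₐ) / 2 = (1e+07 + 7e+07) / 2 ≈ 4e+07 m = 40 Mm.
(b) e = (rₐ − rₚ) / (rₐ + rₚ) = (7e+07 − 1e+07) / (7e+07 + 1e+07) ≈ 0.75.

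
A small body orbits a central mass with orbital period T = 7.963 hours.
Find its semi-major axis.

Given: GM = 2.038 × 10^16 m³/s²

Convert to SI: T = 7.963 hours = 28666.8 s.
Invert Kepler's third law: a = (GM · T² / (4π²))^(1/3).
Substituting T = 28666.8 s and GM = 2.038e+16 m³/s²:
a = (2.038e+16 · (28666.8)² / (4π²))^(1/3) m
a ≈ 7.514e+07 m = 75.14 Mm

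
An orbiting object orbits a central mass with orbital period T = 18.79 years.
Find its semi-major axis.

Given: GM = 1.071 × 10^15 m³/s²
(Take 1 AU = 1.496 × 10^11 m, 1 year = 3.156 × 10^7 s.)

Convert to SI: T = 18.79 years = 5.93012e+08 s.
Invert Kepler's third law: a = (GM · T² / (4π²))^(1/3).
Substituting T = 5.93012e+08 s and GM = 1.071e+15 m³/s²:
a = (1.071e+15 · (5.93012e+08)² / (4π²))^(1/3) m
a ≈ 2.121e+10 m = 0.1418 AU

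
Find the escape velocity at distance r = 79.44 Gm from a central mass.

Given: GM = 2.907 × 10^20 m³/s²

Convert to SI: r = 79.44 Gm = 7.944e+10 m.
Escape velocity comes from setting total energy to zero: ½v² − GM/r = 0 ⇒ v_esc = √(2GM / r).
v_esc = √(2 · 2.907e+20 / 7.944e+10) m/s ≈ 8.555e+04 m/s = 85.55 km/s.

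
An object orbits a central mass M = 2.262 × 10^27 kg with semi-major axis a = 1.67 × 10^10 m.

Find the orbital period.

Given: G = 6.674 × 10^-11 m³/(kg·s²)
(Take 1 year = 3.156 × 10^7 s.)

GM = G · M = 6.674e-11 · 2.262e+27 = 1.50966e+17 m³/s².
Kepler's third law: T = 2π √(a³ / GM).
Substituting a = 1.67e+10 m and GM = 1.50966e+17 m³/s²:
T = 2π √((1.67e+10)³ / 1.50966e+17) s
T ≈ 3.49e+07 s = 1.106 years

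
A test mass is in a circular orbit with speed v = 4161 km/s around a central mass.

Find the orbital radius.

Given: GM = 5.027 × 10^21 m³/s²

Convert to SI: v = 4161 km/s = 4.161e+06 m/s.
For a circular orbit, v² = GM / r, so r = GM / v².
r = 5.027e+21 / (4.161e+06)² m ≈ 2.903e+08 m = 290.3 Mm.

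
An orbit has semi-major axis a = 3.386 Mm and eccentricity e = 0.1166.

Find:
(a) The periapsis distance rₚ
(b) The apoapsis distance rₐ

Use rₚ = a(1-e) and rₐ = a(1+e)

Convert to SI: a = 3.386 Mm = 3.386e+06 m.
(a) rₚ = a(1 − e) = 3.386e+06 · (1 − 0.1166) = 3.386e+06 · 0.8834 ≈ 2.991e+06 m = 2.991 Mm.
(b) rₐ = a(1 + e) = 3.386e+06 · (1 + 0.1166) = 3.386e+06 · 1.1166 ≈ 3.781e+06 m = 3.781 Mm.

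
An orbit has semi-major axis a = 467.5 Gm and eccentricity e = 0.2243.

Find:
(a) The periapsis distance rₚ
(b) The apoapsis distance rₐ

Convert to SI: a = 467.5 Gm = 4.675e+11 m.
(a) rₚ = a(1 − e) = 4.675e+11 · (1 − 0.2243) = 4.675e+11 · 0.7757 ≈ 3.626e+11 m = 362.6 Gm.
(b) rₐ = a(1 + e) = 4.675e+11 · (1 + 0.2243) = 4.675e+11 · 1.2243 ≈ 5.724e+11 m = 572.4 Gm.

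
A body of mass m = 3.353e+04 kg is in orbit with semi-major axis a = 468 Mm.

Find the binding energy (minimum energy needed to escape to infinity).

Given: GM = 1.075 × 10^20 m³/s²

Convert to SI: a = 468 Mm = 4.68e+08 m.
Total orbital energy is E = −GMm/(2a); binding energy is E_bind = −E = GMm/(2a).
E_bind = 1.075e+20 · 3.353e+04 / (2 · 4.68e+08) J ≈ 3.851e+15 J = 3.851 PJ.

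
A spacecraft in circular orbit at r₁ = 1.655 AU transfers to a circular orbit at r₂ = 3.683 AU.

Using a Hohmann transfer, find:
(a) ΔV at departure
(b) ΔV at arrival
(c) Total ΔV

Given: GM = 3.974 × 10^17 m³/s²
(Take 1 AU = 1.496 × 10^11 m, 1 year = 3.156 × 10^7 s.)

Convert to SI: r₁ = 1.655 AU = 2.47588e+11 m; r₂ = 3.683 AU = 5.50977e+11 m.
Transfer semi-major axis: a_t = (r₁ + r₂)/2 = (2.47588e+11 + 5.50977e+11)/2 = 3.99282e+11 m.
Circular speeds: v₁ = √(GM/r₁) = 1266.92 m/s, v₂ = √(GM/r₂) = 849.273 m/s.
Transfer speeds (vis-viva v² = GM(2/r − 1/a_t)): v₁ᵗ = 1488.25 m/s, v₂ᵗ = 668.763 m/s.
(a) ΔV₁ = |v₁ᵗ − v₁| ≈ 221.3 m/s = 0.04669 AU/year.
(b) ΔV₂ = |v₂ − v₂ᵗ| ≈ 180.5 m/s = 0.03808 AU/year.
(c) ΔV_total = ΔV₁ + ΔV₂ ≈ 401.8 m/s = 0.08477 AU/year.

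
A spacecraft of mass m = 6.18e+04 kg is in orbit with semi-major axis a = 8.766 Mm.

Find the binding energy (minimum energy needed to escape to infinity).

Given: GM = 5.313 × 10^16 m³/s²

Convert to SI: a = 8.766 Mm = 8.766e+06 m.
Total orbital energy is E = −GMm/(2a); binding energy is E_bind = −E = GMm/(2a).
E_bind = 5.313e+16 · 6.18e+04 / (2 · 8.766e+06) J ≈ 1.873e+14 J = 187.3 TJ.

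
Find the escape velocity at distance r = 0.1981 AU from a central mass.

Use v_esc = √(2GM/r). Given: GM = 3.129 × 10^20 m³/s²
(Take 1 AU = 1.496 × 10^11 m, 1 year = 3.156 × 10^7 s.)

Convert to SI: r = 0.1981 AU = 2.96358e+10 m.
Escape velocity comes from setting total energy to zero: ½v² − GM/r = 0 ⇒ v_esc = √(2GM / r).
v_esc = √(2 · 3.129e+20 / 2.96358e+10) m/s ≈ 1.453e+05 m/s = 30.66 AU/year.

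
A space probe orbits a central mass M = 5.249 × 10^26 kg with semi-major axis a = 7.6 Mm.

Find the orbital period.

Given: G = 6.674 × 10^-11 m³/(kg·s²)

Convert to SI: a = 7.6 Mm = 7.6e+06 m.
GM = G · M = 6.674e-11 · 5.249e+26 = 3.50318e+16 m³/s².
Kepler's third law: T = 2π √(a³ / GM).
Substituting a = 7.6e+06 m and GM = 3.50318e+16 m³/s²:
T = 2π √((7.6e+06)³ / 3.50318e+16) s
T ≈ 703.3 s = 11.72 minutes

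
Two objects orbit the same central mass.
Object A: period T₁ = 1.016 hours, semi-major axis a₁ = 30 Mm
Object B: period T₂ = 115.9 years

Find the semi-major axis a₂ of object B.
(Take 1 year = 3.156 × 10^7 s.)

Convert to SI: T₁ = 1.016 hours = 3657.6 s; a₁ = 30 Mm = 3e+07 m; T₂ = 115.9 years = 3.6578e+09 s.
Kepler's third law: (T₁/T₂)² = (a₁/a₂)³ ⇒ a₂ = a₁ · (T₂/T₁)^(2/3).
T₂/T₁ = 3.6578e+09 / 3657.6 = 1.00006e+06.
a₂ = 3e+07 · (1.00006e+06)^(2/3) m ≈ 3e+11 m = 300 Gm.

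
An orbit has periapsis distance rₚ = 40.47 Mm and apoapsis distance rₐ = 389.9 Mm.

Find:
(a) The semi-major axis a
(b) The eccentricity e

Convert to SI: rₚ = 40.47 Mm = 4.047e+07 m; rₐ = 389.9 Mm = 3.899e+08 m.
(a) a = (rₚ + rₐ) / 2 = (4.047e+07 + 3.899e+08) / 2 ≈ 2.152e+08 m = 215.2 Mm.
(b) e = (rₐ − rₚ) / (rₐ + rₚ) = (3.899e+08 − 4.047e+07) / (3.899e+08 + 4.047e+07) ≈ 0.8119.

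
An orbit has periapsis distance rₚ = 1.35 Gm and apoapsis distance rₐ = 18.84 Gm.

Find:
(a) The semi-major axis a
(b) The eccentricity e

Convert to SI: rₚ = 1.35 Gm = 1.35e+09 m; rₐ = 18.84 Gm = 1.884e+10 m.
(a) a = (rₚ + rₐ) / 2 = (1.35e+09 + 1.884e+10) / 2 ≈ 1.01e+10 m = 10.1 Gm.
(b) e = (rₐ − rₚ) / (rₐ + rₚ) = (1.884e+10 − 1.35e+09) / (1.884e+10 + 1.35e+09) ≈ 0.8663.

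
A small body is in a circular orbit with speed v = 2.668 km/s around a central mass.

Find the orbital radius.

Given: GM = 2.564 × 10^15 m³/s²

Convert to SI: v = 2.668 km/s = 2668 m/s.
For a circular orbit, v² = GM / r, so r = GM / v².
r = 2.564e+15 / (2668)² m ≈ 3.602e+08 m = 360.2 Mm.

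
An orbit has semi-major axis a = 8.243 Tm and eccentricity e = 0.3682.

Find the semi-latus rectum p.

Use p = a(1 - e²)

Convert to SI: a = 8.243 Tm = 8.243e+12 m.
p = a (1 − e²).
p = 8.243e+12 · (1 − (0.3682)²) = 8.243e+12 · 0.864429 ≈ 7.125e+12 m = 7.125 Tm.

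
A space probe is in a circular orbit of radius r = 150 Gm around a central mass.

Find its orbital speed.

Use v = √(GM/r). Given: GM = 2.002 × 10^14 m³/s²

Convert to SI: r = 150 Gm = 1.5e+11 m.
For a circular orbit, gravity supplies the centripetal force, so v = √(GM / r).
v = √(2.002e+14 / 1.5e+11) m/s ≈ 36.53 m/s = 36.53 m/s.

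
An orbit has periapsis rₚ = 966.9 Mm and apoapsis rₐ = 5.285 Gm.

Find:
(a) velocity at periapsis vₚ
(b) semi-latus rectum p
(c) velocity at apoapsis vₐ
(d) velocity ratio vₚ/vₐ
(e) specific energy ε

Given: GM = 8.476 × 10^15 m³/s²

Convert to SI: rₚ = 966.9 Mm = 9.669e+08 m; rₐ = 5.285 Gm = 5.285e+09 m.
(a) With a = (rₚ + rₐ)/2 = 3.12595e+09 m, vₚ = √(GM (2/rₚ − 1/a)) = √(8.476e+15 · (2/9.669e+08 − 1/3.12595e+09)) m/s ≈ 3850 m/s
(b) From a = (rₚ + rₐ)/2 = 3.12595e+09 m and e = (rₐ − rₚ)/(rₐ + rₚ) = 0.690686, p = a(1 − e²) = 3.12595e+09 · (1 − (0.690686)²) ≈ 1.635e+09 m
(c) With a = (rₚ + rₐ)/2 = 3.12595e+09 m, vₐ = √(GM (2/rₐ − 1/a)) = √(8.476e+15 · (2/5.285e+09 − 1/3.12595e+09)) m/s ≈ 704.3 m/s
(d) Conservation of angular momentum (rₚvₚ = rₐvₐ) gives vₚ/vₐ = rₐ/rₚ = 5.285e+09/9.669e+08 ≈ 5.466
(e) With a = (rₚ + rₐ)/2 = 3.12595e+09 m, ε = −GM/(2a) = −8.476e+15/(2 · 3.12595e+09) J/kg ≈ -1.356e+06 J/kg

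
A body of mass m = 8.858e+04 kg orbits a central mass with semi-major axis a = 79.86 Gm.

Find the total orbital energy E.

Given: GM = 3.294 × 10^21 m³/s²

Convert to SI: a = 79.86 Gm = 7.986e+10 m.
E = −GMm / (2a).
E = −3.294e+21 · 8.858e+04 / (2 · 7.986e+10) J ≈ -1.827e+15 J = -1.827 PJ.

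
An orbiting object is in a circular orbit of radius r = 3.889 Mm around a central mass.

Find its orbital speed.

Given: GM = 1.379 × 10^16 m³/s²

Convert to SI: r = 3.889 Mm = 3.889e+06 m.
For a circular orbit, gravity supplies the centripetal force, so v = √(GM / r).
v = √(1.379e+16 / 3.889e+06) m/s ≈ 5.955e+04 m/s = 59.55 km/s.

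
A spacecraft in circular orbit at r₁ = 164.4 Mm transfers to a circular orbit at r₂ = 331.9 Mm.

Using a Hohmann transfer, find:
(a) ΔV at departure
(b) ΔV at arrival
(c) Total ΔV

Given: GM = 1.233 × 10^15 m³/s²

Convert to SI: r₁ = 164.4 Mm = 1.644e+08 m; r₂ = 331.9 Mm = 3.319e+08 m.
Transfer semi-major axis: a_t = (r₁ + r₂)/2 = (1.644e+08 + 3.319e+08)/2 = 2.4815e+08 m.
Circular speeds: v₁ = √(GM/r₁) = 2738.61 m/s, v₂ = √(GM/r₂) = 1927.43 m/s.
Transfer speeds (vis-viva v² = GM(2/r − 1/a_t)): v₁ᵗ = 3167.21 m/s, v₂ᵗ = 1568.81 m/s.
(a) ΔV₁ = |v₁ᵗ − v₁| ≈ 428.6 m/s = 428.6 m/s.
(b) ΔV₂ = |v₂ − v₂ᵗ| ≈ 358.6 m/s = 358.6 m/s.
(c) ΔV_total = ΔV₁ + ΔV₂ ≈ 787.2 m/s = 787.2 m/s.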